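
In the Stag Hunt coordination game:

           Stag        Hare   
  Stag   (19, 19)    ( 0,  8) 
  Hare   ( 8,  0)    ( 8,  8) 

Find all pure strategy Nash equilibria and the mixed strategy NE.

Pure NE: (Stag, Stag) and (Hare, Hare); Mixed NE: p = 0.4211, q = 0.4211

Work:
Check pure NE:
(Stag, Stag): (19, 19) - no unilateral deviation beneficial
(Hare, Hare): (8, 8) - no unilateral deviation beneficial
Mixed NE: P1 plays Stag with p = 0.4211, P2 plays Stag with q = 0.4211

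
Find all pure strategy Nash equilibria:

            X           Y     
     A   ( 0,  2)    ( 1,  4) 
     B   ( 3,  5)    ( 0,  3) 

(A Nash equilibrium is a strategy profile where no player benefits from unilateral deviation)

Nash equilibrium: (A, Y), (B, X)

Work:
Best responses:
  P1 vs X: payoffs [0, 3] → best response B (payoff 3)
  P1 vs Y: payoffs [1, 0] → best response A (payoff 1)
  P2 vs A: payoffs [2, 4] → best response Y (payoff 4)
  P2 vs B: payoffs [5, 3] → best response X (payoff 5)
Mutual best responses: (A,Y), (B,X) → Nash equilibria.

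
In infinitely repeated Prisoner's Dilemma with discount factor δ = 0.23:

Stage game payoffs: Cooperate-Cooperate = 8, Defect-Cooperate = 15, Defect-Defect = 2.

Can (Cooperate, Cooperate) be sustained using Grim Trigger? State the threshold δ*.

δ* = 0.5385; since δ = 0.23 < 0.5385, cooperation cannot be sustained

Work:
For Grim Trigger:
Cooperate forever: 8/(1-δ)
Defect then punished: 15 + 2·δ/(1-δ)
Need: 8/(1-δ) ≥ 15 + 2·δ/(1-δ)
Solving: δ ≥ (T-R)/(T-P) = (15-8)/(15-2) = 0.5385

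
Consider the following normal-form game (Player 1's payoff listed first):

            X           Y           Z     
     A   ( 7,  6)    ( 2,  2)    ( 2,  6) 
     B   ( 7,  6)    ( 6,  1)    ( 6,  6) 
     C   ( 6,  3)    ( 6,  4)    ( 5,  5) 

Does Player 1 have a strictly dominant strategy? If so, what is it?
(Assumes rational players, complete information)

No strictly dominant strategy exists for Player 1

Work:
A strategy strictly dominates another if it gives a strictly higher payoff against every opponent action. Compare each pair of P1's strategies column-by-column:
  A vs B: [7 vs 7, 2 vs 6, 2 vs 6] → A does not strictly dominate B (column X: 7 ≤ 7)
  A vs C: [7 vs 6, 2 vs 6, 2 vs 5] → A does not strictly dominate C (column Y: 2 ≤ 6)
  B vs A: [7 vs 7, 6 vs 2, 6 vs 2] → B does not strictly dominate A (column X: 7 ≤ 7)
  B vs C: [7 vs 6, 6 vs 6, 6 vs 5] → B does not strictly dominate C (column Y: 6 ≤ 6)
  C vs A: [6 vs 7, 6 vs 2, 5 vs 2] → C does not strictly dominate A (column X: 6 ≤ 7)
  C vs B: [6 vs 7, 6 vs 6, 5 vs 6] → C does not strictly dominate B (column X: 6 ≤ 7)
No single strategy strictly dominates all others → no strictly dominant strategy.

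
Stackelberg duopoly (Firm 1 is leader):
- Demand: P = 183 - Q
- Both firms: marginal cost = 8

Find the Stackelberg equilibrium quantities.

q₁* (leader) = 87.5, q₂* (follower) = 43.75

Work:
Follower's reaction: q₂ = (a - c - q₁)/2
Leader substitutes: π₁ = q₁·(a - q₁ - (a-c-q₁)/2 - c)
FOC: q₁* = (183 - 8)/2 = 87.50
Then: q₂* = (183 - 8 - 87.5)/2 = 43.75
Leader has first-mover advantage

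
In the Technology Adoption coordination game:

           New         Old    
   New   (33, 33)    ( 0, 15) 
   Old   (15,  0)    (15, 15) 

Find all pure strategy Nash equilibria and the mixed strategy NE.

Pure NE: (New, New) and (Old, Old); Mixed NE: p = 0.4545, q = 0.4545

Work:
Check pure NE:
(New, New): (33, 33) - no unilateral deviation beneficial
(Old, Old): (15, 15) - no unilateral deviation beneficial
Mixed NE: P1 plays New with p = 0.4545, P2 plays New with q = 0.4545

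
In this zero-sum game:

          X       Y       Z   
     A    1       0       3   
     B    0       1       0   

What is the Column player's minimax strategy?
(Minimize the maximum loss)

Column should play X or Y (all achieve the minimum), value = 1

Work:
Column player minimizes Row's maximum payoff:
Column X: max payoff to Row = 1
Column Y: max payoff to Row = 1
Column Z: max payoff to Row = 3
Minimum is 1, achieved by columns X, Y (tied).
Each of X or Y is a minimax strategy.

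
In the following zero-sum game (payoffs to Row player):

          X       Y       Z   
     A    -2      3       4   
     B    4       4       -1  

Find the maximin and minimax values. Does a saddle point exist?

Maximin = -1, Minimax = 4, Saddle: False

Work:
Row minimums: [-2, -1] → maximin = -1
Column maximums: [4, 4, 4] → minimax = 4
No saddle point (maximin ≠ minimax). Mixed strategy needed.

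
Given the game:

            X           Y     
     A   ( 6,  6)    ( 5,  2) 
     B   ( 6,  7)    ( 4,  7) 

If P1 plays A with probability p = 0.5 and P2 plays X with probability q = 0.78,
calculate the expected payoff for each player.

E[P1] = 5.67, E[P2] = 6.06

Work:
E[P1] = p·q·π₁(A,X) + p·(1-q)·π₁(A,Y) + (1-p)·q·π₁(B,X) + (1-p)·(1-q)·π₁(B,Y)
= 0.5·0.78·6 + 0.5·0.22·5 + 0.5·0.78·6 + 0.5·0.22·4
= 5.67

E[P2] = 6.06 (similar calculation)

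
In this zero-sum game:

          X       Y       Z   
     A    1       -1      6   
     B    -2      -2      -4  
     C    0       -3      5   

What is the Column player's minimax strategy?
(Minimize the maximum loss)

Column should play Y, value = -1

Work:
Column player minimizes Row's maximum payoff:
Column X: max payoff to Row = 1
Column Y: max payoff to Row = -1
Column Z: max payoff to Row = 6
Minimum is -1, achieved by column Y.
Minimax strategy: Y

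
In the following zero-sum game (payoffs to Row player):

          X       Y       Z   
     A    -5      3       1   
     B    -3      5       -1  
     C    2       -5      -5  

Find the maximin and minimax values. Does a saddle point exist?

Maximin = -3, Minimax = 1, Saddle: False

Work:
Row minimums: [-5, -3, -5] → maximin = -3
Column maximums: [2, 5, 1] → minimax = 1
No saddle point (maximin ≠ minimax). Mixed strategy needed.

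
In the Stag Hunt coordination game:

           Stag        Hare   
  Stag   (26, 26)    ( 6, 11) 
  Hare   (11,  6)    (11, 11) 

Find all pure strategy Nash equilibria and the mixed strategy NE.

Pure NE: (Stag, Stag) and (Hare, Hare); Mixed NE: p = 0.25, q = 0.25

Work:
Check pure NE:
(Stag, Stag): (26, 26) - no unilateral deviation beneficial
(Hare, Hare): (11, 11) - no unilateral deviation beneficial
Mixed NE: P1 plays Stag with p = 0.25, P2 plays Stag with q = 0.25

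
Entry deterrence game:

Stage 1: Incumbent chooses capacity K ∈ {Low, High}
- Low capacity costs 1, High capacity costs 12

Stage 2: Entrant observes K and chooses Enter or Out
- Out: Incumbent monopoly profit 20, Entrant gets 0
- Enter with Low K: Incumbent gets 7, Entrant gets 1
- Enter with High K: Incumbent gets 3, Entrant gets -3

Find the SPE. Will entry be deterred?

SPE: (High, Enter|Low, Out|High); Entry deterred. Incumbent net profit = 8

Work:
After Low K: Entrant enters (1 > 0)
After High K: Entrant stays out (-3 < 0)
Incumbent: Low → 7−1=6, High → 20−12=8
Incumbent chooses High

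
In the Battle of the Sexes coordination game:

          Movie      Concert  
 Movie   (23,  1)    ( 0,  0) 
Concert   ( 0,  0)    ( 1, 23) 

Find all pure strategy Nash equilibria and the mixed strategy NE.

Pure NE: (Movie, Movie) and (Concert, Concert); Mixed NE: p = 0.9583, q = 0.0417

Work:
Check pure NE:
(Movie, Movie): (23, 1) - no unilateral deviation beneficial
(Concert, Concert): (1, 23) - no unilateral deviation beneficial
Mixed NE: P1 plays Movie with p = 0.9583, P2 plays Movie with q = 0.0417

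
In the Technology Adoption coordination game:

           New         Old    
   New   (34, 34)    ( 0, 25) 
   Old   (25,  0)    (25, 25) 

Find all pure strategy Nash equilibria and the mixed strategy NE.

Pure NE: (New, New) and (Old, Old); Mixed NE: p = 0.7353, q = 0.7353

Work:
Check pure NE:
(New, New): (34, 34) - no unilateral deviation beneficial
(Old, Old): (25, 25) - no unilateral deviation beneficial
Mixed NE: P1 plays New with p = 0.7353, P2 plays New with q = 0.7353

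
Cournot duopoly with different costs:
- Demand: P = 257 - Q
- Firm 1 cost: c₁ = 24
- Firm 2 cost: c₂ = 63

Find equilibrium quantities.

q₁* = 90.67, q₂* = 51.67

Work:
Reaction: q₁ = (257 - 24 - q₂)/2
Reaction: q₂ = (257 - 63 - q₁)/2
Solve simultaneously:
q₁* = (257 - 2×24 + 63)/3 = 90.67
q₂* = (257 - 2×63 + 24)/3 = 51.67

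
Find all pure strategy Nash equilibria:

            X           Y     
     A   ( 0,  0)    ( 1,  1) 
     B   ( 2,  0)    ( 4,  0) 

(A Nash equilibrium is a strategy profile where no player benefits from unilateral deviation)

Nash equilibrium: (B, X), (B, Y)

Work:
Best responses:
  P1 vs X: payoffs [0, 2] → best response B (payoff 2)
  P1 vs Y: payoffs [1, 4] → best response B (payoff 4)
  P2 vs A: payoffs [0, 1] → best response Y (payoff 1)
  P2 vs B: payoffs [0, 0] → best response X/Y (payoff 0)
Mutual best responses: (B,X), (B,Y) → Nash equilibria.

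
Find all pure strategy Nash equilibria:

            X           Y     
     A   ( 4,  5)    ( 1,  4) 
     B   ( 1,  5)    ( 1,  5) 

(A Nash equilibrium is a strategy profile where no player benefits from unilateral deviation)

Nash equilibrium: (A, X), (B, Y)

Work:
Best responses:
  P1 vs X: payoffs [4, 1] → best response A (payoff 4)
  P1 vs Y: payoffs [1, 1] → best response A/B (payoff 1)
  P2 vs A: payoffs [5, 4] → best response X (payoff 5)
  P2 vs B: payoffs [5, 5] → best response X/Y (payoff 5)
Mutual best responses: (A,X), (B,Y) → Nash equilibria.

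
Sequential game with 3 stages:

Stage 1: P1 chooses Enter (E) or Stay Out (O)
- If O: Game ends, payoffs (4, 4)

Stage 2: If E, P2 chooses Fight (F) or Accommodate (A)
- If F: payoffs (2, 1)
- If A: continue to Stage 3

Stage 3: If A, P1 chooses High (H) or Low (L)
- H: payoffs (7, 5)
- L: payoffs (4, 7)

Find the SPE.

SPE: (E, A, H); Outcome (7, 5)

Work:
Stage 3: P1 chooses H (7 vs 4)
Stage 2: P2: F->1, A->5 (anticipating H). Choose A
Stage 1: P1: O->4, E->7 (anticipating A, H). Choose E
SPE path: E -> A -> H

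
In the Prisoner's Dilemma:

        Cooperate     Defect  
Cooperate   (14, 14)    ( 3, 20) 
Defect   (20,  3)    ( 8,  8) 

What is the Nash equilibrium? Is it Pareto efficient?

(Defect, Defect) is NE; not Pareto efficient

Work:
Defect dominates Cooperate for both players:
If P2 cooperates: Defect (20) > Cooperate (14)
If P2 defects: Defect (8) > Cooperate (3)
NE: (Defect, Defect) with payoff (8, 8)
But (Cooperate, Cooperate) = (14, 14) Pareto dominates (8, 8)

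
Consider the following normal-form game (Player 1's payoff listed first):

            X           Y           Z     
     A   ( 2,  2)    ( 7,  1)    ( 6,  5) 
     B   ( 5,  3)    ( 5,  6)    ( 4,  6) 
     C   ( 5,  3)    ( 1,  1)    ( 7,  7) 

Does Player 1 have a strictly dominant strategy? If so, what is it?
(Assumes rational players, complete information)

No strictly dominant strategy exists for Player 1

Work:
A strategy strictly dominates another if it gives a strictly higher payoff against every opponent action. Compare each pair of P1's strategies column-by-column:
  A vs B: [2 vs 5, 7 vs 5, 6 vs 4] → A does not strictly dominate B (column X: 2 ≤ 5)
  A vs C: [2 vs 5, 7 vs 1, 6 vs 7] → A does not strictly dominate C (column X: 2 ≤ 5)
  B vs A: [5 vs 2, 5 vs 7, 4 vs 6] → B does not strictly dominate A (column Y: 5 ≤ 7)
  B vs C: [5 vs 5, 5 vs 1, 4 vs 7] → B does not strictly dominate C (column X: 5 ≤ 5)
  C vs A: [5 vs 2, 1 vs 7, 7 vs 6] → C does not strictly dominate A (column Y: 1 ≤ 7)
  C vs B: [5 vs 5, 1 vs 5, 7 vs 4] → C does not strictly dominate B (column X: 5 ≤ 5)
No single strategy strictly dominates all others → no strictly dominant strategy.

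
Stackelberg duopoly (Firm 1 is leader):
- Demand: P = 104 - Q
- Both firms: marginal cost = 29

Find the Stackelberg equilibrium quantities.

q₁* (leader) = 37.5, q₂* (follower) = 18.75

Work:
Follower's reaction: q₂ = (a - c - q₁)/2
Leader substitutes: π₁ = q₁·(a - q₁ - (a-c-q₁)/2 - c)
FOC: q₁* = (104 - 29)/2 = 37.50
Then: q₂* = (104 - 29 - 37.5)/2 = 18.75
Leader has first-mover advantage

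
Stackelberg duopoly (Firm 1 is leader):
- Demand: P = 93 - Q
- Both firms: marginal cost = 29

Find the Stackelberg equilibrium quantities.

q₁* (leader) = 32.0, q₂* (follower) = 16.0

Work:
Follower's reaction: q₂ = (a - c - q₁)/2
Leader substitutes: π₁ = q₁·(a - q₁ - (a-c-q₁)/2 - c)
FOC: q₁* = (93 - 29)/2 = 32.00
Then: q₂* = (93 - 29 - 32.0)/2 = 16.00
Leader has first-mover advantage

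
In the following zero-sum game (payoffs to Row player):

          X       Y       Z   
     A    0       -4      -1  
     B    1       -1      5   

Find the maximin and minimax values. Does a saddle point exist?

Maximin = -1, Minimax = -1, Saddle: True

Work:
Row minimums: [-4, -1] → maximin = -1
Column maximums: [1, -1, 5] → minimax = -1
Saddle point exists! Game value = -1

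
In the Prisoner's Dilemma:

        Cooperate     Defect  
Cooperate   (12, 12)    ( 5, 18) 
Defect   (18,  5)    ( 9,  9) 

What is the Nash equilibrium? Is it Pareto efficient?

(Defect, Defect) is NE; not Pareto efficient

Work:
Defect dominates Cooperate for both players:
If P2 cooperates: Defect (18) > Cooperate (12)
If P2 defects: Defect (9) > Cooperate (5)
NE: (Defect, Defect) with payoff (9, 9)
But (Cooperate, Cooperate) = (12, 12) Pareto dominates (9, 9)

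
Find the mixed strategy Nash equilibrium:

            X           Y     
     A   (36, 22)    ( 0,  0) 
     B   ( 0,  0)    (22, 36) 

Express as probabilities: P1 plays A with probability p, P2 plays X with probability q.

p = 0.6207, q = 0.3793

Work:
Find probabilities that make opponent indifferent:
P2 chooses q to make P1 indifferent between A and B
P1 chooses p to make P2 indifferent between X and Y
Mixed NE: P1 plays (A: 0.6207, B: 0.3793), P2 plays (X: 0.3793, Y: 0.6207)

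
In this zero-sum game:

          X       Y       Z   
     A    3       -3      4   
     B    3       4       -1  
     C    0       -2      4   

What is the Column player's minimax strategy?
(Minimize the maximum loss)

Column should play X, value = 3

Work:
Column player minimizes Row's maximum payoff:
Column X: max payoff to Row = 3
Column Y: max payoff to Row = 4
Column Z: max payoff to Row = 4
Minimum is 3, achieved by column X.
Minimax strategy: X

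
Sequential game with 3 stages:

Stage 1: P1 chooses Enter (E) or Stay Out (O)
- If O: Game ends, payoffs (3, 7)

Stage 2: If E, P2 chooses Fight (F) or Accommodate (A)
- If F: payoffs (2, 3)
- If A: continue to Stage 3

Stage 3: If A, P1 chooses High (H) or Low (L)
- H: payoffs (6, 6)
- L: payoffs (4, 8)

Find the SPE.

SPE: (E, A, H); Outcome (6, 6)

Work:
Stage 3: P1 chooses H (6 vs 4)
Stage 2: P2: F->3, A->6 (anticipating H). Choose A
Stage 1: P1: O->3, E->6 (anticipating A, H). Choose E
SPE path: E -> A -> H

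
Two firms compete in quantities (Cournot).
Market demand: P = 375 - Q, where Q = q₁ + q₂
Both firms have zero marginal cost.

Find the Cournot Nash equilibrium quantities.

q₁* = q₂* = 125.0; P* = 125.0

Work:
Profit: π_i = P·q_i = (a - q_i - q_j)·q_i
FOC: ∂π_i/∂q_i = a - 2q_i - q_j = 0
Reaction function: q_i = (375 - q_j)/2
Symmetry: q* = 375/3 = 125.0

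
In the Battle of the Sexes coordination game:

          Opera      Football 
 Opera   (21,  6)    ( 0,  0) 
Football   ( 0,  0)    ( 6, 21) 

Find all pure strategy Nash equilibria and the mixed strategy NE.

Pure NE: (Opera, Opera) and (Football, Football); Mixed NE: p = 0.7778, q = 0.2222

Work:
Check pure NE:
(Opera, Opera): (21, 6) - no unilateral deviation beneficial
(Football, Football): (6, 21) - no unilateral deviation beneficial
Mixed NE: P1 plays Opera with p = 0.7778, P2 plays Opera with q = 0.2222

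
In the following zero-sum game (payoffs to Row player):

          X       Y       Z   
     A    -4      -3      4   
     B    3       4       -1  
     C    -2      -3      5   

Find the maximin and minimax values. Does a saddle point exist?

Maximin = -1, Minimax = 3, Saddle: False

Work:
Row minimums: [-4, -1, -3] → maximin = -1
Column maximums: [3, 4, 5] → minimax = 3
No saddle point (maximin ≠ minimax). Mixed strategy needed.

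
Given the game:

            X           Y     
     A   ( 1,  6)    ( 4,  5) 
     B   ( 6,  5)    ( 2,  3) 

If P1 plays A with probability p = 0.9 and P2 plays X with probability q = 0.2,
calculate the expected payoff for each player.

E[P1] = 3.34, E[P2] = 5.02

Work:
E[P1] = p·q·π₁(A,X) + p·(1-q)·π₁(A,Y) + (1-p)·q·π₁(B,X) + (1-p)·(1-q)·π₁(B,Y)
= 0.9·0.2·1 + 0.9·0.8·4 + 0.1·0.2·6 + 0.1·0.8·2
= 3.34

E[P2] = 5.02 (similar calculation)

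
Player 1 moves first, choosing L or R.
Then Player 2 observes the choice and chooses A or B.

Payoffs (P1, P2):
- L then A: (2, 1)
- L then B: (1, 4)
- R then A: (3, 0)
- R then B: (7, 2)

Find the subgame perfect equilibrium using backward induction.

P1 plays R, P2 plays B after L and B after R; Payoff (7, 2)

Work:
Backward induction:
After L: P2 chooses B → P1 gets 1
After R: P2 chooses B → P1 gets 7
P1 chooses R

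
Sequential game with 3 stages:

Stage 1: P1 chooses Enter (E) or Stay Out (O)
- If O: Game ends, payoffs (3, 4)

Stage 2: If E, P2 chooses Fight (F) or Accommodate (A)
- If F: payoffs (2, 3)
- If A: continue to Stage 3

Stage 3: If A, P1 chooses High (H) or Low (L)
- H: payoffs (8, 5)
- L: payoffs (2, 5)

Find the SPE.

SPE: (E, A, H); Outcome (8, 5)

Work:
Stage 3: P1 chooses H (8 vs 2)
Stage 2: P2: F->3, A->5 (anticipating H). Choose A
Stage 1: P1: O->3, E->8 (anticipating A, H). Choose E
SPE path: E -> A -> H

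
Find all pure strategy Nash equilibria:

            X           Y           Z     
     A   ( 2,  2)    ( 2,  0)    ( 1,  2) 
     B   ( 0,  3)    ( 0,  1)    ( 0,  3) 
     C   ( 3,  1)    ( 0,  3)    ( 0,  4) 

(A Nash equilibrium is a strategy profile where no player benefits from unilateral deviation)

Nash equilibrium: (A, Z)

Work:
Best responses:
  P1 vs X: payoffs [2, 0, 3] → best response C (payoff 3)
  P1 vs Y: payoffs [2, 0, 0] → best response A (payoff 2)
  P1 vs Z: payoffs [1, 0, 0] → best response A (payoff 1)
  P2 vs A: payoffs [2, 0, 2] → best response X/Z (payoff 2)
  P2 vs B: payoffs [3, 1, 3] → best response X/Z (payoff 3)
  P2 vs C: payoffs [1, 3, 4] → best response Z (payoff 4)
Mutual best responses: (A,Z) → Nash equilibria.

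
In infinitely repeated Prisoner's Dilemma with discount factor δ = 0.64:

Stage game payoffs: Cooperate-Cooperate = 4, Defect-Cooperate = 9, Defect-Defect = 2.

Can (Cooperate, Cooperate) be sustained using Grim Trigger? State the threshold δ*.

δ* = 0.7143; since δ = 0.64 < 0.7143, cooperation cannot be sustained

Work:
For Grim Trigger:
Cooperate forever: 4/(1-δ)
Defect then punished: 9 + 2·δ/(1-δ)
Need: 4/(1-δ) ≥ 9 + 2·δ/(1-δ)
Solving: δ ≥ (T-R)/(T-P) = (9-4)/(9-2) = 0.7143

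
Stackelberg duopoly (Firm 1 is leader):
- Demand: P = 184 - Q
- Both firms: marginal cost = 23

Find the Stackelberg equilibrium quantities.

q₁* (leader) = 80.5, q₂* (follower) = 40.25

Work:
Follower's reaction: q₂ = (a - c - q₁)/2
Leader substitutes: π₁ = q₁·(a - q₁ - (a-c-q₁)/2 - c)
FOC: q₁* = (184 - 23)/2 = 80.50
Then: q₂* = (184 - 23 - 80.5)/2 = 40.25
Leader has first-mover advantage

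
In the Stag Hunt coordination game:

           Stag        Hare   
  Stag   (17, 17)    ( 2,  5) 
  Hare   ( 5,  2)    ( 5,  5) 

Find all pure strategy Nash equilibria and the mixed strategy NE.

Pure NE: (Stag, Stag) and (Hare, Hare); Mixed NE: p = 0.2, q = 0.2

Work:
Check pure NE:
(Stag, Stag): (17, 17) - no unilateral deviation beneficial
(Hare, Hare): (5, 5) - no unilateral deviation beneficial
Mixed NE: P1 plays Stag with p = 0.2, P2 plays Stag with q = 0.2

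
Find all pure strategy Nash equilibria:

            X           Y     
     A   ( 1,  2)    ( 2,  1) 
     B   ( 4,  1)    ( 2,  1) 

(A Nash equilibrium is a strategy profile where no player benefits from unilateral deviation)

Nash equilibrium: (B, X), (B, Y)

Work:
Best responses:
  P1 vs X: payoffs [1, 4] → best response B (payoff 4)
  P1 vs Y: payoffs [2, 2] → best response A/B (payoff 2)
  P2 vs A: payoffs [2, 1] → best response X (payoff 2)
  P2 vs B: payoffs [1, 1] → best response X/Y (payoff 1)
Mutual best responses: (B,X), (B,Y) → Nash equilibria.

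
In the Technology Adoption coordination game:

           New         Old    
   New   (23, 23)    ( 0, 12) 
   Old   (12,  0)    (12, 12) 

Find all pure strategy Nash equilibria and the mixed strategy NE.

Pure NE: (New, New) and (Old, Old); Mixed NE: p = 0.5217, q = 0.5217

Work:
Check pure NE:
(New, New): (23, 23) - no unilateral deviation beneficial
(Old, Old): (12, 12) - no unilateral deviation beneficial
Mixed NE: P1 plays New with p = 0.5217, P2 plays New with q = 0.5217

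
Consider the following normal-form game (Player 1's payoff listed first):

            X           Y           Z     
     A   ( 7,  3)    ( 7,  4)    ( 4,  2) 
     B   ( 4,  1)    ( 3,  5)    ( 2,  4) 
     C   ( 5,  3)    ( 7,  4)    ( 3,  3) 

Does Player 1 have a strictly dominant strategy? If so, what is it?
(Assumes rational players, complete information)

No strictly dominant strategy exists for Player 1

Work:
A strategy strictly dominates another if it gives a strictly higher payoff against every opponent action. Compare each pair of P1's strategies column-by-column:
  A vs B: [7 vs 4, 7 vs 3, 4 vs 2] → A strictly dominates B
  A vs C: [7 vs 5, 7 vs 7, 4 vs 3] → A does not strictly dominate C (column Y: 7 ≤ 7)
  B vs A: [4 vs 7, 3 vs 7, 2 vs 4] → B does not strictly dominate A (column X: 4 ≤ 7)
  B vs C: [4 vs 5, 3 vs 7, 2 vs 3] → B does not strictly dominate C (column X: 4 ≤ 5)
  C vs A: [5 vs 7, 7 vs 7, 3 vs 4] → C does not strictly dominate A (column X: 5 ≤ 7)
  C vs B: [5 vs 4, 7 vs 3, 3 vs 2] → C strictly dominates B
No single strategy strictly dominates all others → no strictly dominant strategy.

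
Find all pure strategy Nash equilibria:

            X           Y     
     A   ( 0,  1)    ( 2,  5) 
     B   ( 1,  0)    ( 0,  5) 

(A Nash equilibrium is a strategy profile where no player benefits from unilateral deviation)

Nash equilibrium: (A, Y)

Work:
Best responses:
  P1 vs X: payoffs [0, 1] → best response B (payoff 1)
  P1 vs Y: payoffs [2, 0] → best response A (payoff 2)
  P2 vs A: payoffs [1, 5] → best response Y (payoff 5)
  P2 vs B: payoffs [0, 5] → best response Y (payoff 5)
Mutual best responses: (A,Y) → Nash equilibria.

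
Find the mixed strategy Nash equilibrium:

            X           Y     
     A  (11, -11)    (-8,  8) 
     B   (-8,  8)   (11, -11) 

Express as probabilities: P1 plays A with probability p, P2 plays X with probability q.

p = 0.5, q = 0.5

Work:
Find probabilities that make opponent indifferent:
P2 chooses q to make P1 indifferent between A and B
P1 chooses p to make P2 indifferent between X and Y
Mixed NE: P1 plays (A: 0.5, B: 0.5), P2 plays (X: 0.5, Y: 0.5)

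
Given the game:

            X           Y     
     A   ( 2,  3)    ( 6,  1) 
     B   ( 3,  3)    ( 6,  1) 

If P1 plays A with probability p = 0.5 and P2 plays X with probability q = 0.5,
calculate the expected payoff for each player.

E[P1] = 4.25, E[P2] = 2.0

Work:
E[P1] = p·q·π₁(A,X) + p·(1-q)·π₁(A,Y) + (1-p)·q·π₁(B,X) + (1-p)·(1-q)·π₁(B,Y)
= 0.5·0.5·2 + 0.5·0.5·6 + 0.5·0.5·3 + 0.5·0.5·6
= 4.25

E[P2] = 2.0 (similar calculation)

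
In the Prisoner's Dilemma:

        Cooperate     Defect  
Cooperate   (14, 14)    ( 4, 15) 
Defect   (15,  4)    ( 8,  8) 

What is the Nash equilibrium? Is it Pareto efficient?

(Defect, Defect) is NE; not Pareto efficient

Work:
Defect dominates Cooperate for both players:
If P2 cooperates: Defect (15) > Cooperate (14)
If P2 defects: Defect (8) > Cooperate (4)
NE: (Defect, Defect) with payoff (8, 8)
But (Cooperate, Cooperate) = (14, 14) Pareto dominates (8, 8)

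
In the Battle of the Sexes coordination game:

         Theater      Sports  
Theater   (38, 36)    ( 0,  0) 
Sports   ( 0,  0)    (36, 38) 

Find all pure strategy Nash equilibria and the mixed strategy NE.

Pure NE: (Theater, Theater) and (Sports, Sports); Mixed NE: p = 0.5135, q = 0.4865

Work:
Check pure NE:
(Theater, Theater): (38, 36) - no unilateral deviation beneficial
(Sports, Sports): (36, 38) - no unilateral deviation beneficial
Mixed NE: P1 plays Theater with p = 0.5135, P2 plays Theater with q = 0.4865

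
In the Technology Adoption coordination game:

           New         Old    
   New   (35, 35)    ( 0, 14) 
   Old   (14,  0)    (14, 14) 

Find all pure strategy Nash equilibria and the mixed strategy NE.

Pure NE: (New, New) and (Old, Old); Mixed NE: p = 0.4, q = 0.4

Work:
Check pure NE:
(New, New): (35, 35) - no unilateral deviation beneficial
(Old, Old): (14, 14) - no unilateral deviation beneficial
Mixed NE: P1 plays New with p = 0.4, P2 plays New with q = 0.4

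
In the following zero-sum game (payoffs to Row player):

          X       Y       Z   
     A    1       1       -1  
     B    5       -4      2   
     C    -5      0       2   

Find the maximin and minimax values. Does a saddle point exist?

Maximin = -1, Minimax = 1, Saddle: False

Work:
Row minimums: [-1, -4, -5] → maximin = -1
Column maximums: [5, 1, 2] → minimax = 1
No saddle point (maximin ≠ minimax). Mixed strategy needed.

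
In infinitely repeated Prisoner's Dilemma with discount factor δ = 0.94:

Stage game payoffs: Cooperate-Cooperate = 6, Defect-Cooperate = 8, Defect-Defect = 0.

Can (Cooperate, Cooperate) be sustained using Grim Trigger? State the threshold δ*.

δ* = 0.25; since δ = 0.94 ≥ 0.25, cooperation can be sustained

Work:
For Grim Trigger:
Cooperate forever: 6/(1-δ)
Defect then punished: 8 + 0·δ/(1-δ)
Need: 6/(1-δ) ≥ 8 + 0·δ/(1-δ)
Solving: δ ≥ (T-R)/(T-P) = (8-6)/(8-0) = 0.25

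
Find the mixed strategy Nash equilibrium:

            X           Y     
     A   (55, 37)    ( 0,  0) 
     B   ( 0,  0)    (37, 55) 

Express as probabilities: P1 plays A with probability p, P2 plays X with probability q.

p = 0.5978, q = 0.4022

Work:
Find probabilities that make opponent indifferent:
P2 chooses q to make P1 indifferent between A and B
P1 chooses p to make P2 indifferent between X and Y
Mixed NE: P1 plays (A: 0.5978, B: 0.4022), P2 plays (X: 0.4022, Y: 0.5978)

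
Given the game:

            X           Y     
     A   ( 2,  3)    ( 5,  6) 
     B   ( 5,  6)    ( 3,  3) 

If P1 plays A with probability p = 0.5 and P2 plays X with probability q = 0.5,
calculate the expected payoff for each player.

E[P1] = 3.75, E[P2] = 4.5

Work:
E[P1] = p·q·π₁(A,X) + p·(1-q)·π₁(A,Y) + (1-p)·q·π₁(B,X) + (1-p)·(1-q)·π₁(B,Y)
= 0.5·0.5·2 + 0.5·0.5·5 + 0.5·0.5·5 + 0.5·0.5·3
= 3.75

E[P2] = 4.5 (similar calculation)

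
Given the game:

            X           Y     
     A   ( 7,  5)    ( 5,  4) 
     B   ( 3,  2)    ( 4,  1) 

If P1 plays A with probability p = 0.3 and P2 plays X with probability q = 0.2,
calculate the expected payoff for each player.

E[P1] = 4.28, E[P2] = 2.1

Work:
E[P1] = p·q·π₁(A,X) + p·(1-q)·π₁(A,Y) + (1-p)·q·π₁(B,X) + (1-p)·(1-q)·π₁(B,Y)
= 0.3·0.2·7 + 0.3·0.8·5 + 0.7·0.2·3 + 0.7·0.8·4
= 4.28

E[P2] = 2.1 (similar calculation)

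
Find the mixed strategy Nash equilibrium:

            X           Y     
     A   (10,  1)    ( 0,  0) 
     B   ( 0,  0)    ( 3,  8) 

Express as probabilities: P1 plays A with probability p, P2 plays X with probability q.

p = 0.8889, q = 0.2308

Work:
Find probabilities that make opponent indifferent:
P2 chooses q to make P1 indifferent between A and B
P1 chooses p to make P2 indifferent between X and Y
Mixed NE: P1 plays (A: 0.8889, B: 0.1111), P2 plays (X: 0.2308, Y: 0.7692)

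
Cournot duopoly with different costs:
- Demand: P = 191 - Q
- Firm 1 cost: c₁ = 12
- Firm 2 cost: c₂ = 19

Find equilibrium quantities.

q₁* = 62.0, q₂* = 55.0

Work:
Reaction: q₁ = (191 - 12 - q₂)/2
Reaction: q₂ = (191 - 19 - q₁)/2
Solve simultaneously:
q₁* = (191 - 2×12 + 19)/3 = 62.0
q₂* = (191 - 2×19 + 12)/3 = 55.0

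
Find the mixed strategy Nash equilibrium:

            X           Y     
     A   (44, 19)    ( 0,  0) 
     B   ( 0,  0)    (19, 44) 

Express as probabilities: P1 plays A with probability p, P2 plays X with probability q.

p = 0.6984, q = 0.3016

Work:
Find probabilities that make opponent indifferent:
P2 chooses q to make P1 indifferent between A and B
P1 chooses p to make P2 indifferent between X and Y
Mixed NE: P1 plays (A: 0.6984, B: 0.3016), P2 plays (X: 0.3016, Y: 0.6984)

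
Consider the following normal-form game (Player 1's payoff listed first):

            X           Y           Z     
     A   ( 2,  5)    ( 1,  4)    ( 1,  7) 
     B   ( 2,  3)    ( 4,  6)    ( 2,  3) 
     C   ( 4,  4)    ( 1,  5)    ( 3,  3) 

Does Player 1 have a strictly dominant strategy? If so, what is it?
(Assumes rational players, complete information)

No strictly dominant strategy exists for Player 1

Work:
A strategy strictly dominates another if it gives a strictly higher payoff against every opponent action. Compare each pair of P1's strategies column-by-column:
  A vs B: [2 vs 2, 1 vs 4, 1 vs 2] → A does not strictly dominate B (column X: 2 ≤ 2)
  A vs C: [2 vs 4, 1 vs 1, 1 vs 3] → A does not strictly dominate C (column X: 2 ≤ 4)
  B vs A: [2 vs 2, 4 vs 1, 2 vs 1] → B does not strictly dominate A (column X: 2 ≤ 2)
  B vs C: [2 vs 4, 4 vs 1, 2 vs 3] → B does not strictly dominate C (column X: 2 ≤ 4)
  C vs A: [4 vs 2, 1 vs 1, 3 vs 1] → C does not strictly dominate A (column Y: 1 ≤ 1)
  C vs B: [4 vs 2, 1 vs 4, 3 vs 2] → C does not strictly dominate B (column Y: 1 ≤ 4)
No single strategy strictly dominates all others → no strictly dominant strategy.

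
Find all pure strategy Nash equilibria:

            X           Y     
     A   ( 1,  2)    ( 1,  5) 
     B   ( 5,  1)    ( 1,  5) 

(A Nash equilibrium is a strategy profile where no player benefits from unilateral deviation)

Nash equilibrium: (A, Y), (B, Y)

Work:
Best responses:
  P1 vs X: payoffs [1, 5] → best response B (payoff 5)
  P1 vs Y: payoffs [1, 1] → best response A/B (payoff 1)
  P2 vs A: payoffs [2, 5] → best response Y (payoff 5)
  P2 vs B: payoffs [1, 5] → best response Y (payoff 5)
Mutual best responses: (A,Y), (B,Y) → Nash equilibria.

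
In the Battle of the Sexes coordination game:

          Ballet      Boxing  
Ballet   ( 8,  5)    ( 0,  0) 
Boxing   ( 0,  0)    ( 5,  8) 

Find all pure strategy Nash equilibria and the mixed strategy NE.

Pure NE: (Ballet, Ballet) and (Boxing, Boxing); Mixed NE: p = 0.6154, q = 0.3846

Work:
Check pure NE:
(Ballet, Ballet): (8, 5) - no unilateral deviation beneficial
(Boxing, Boxing): (5, 8) - no unilateral deviation beneficial
Mixed NE: P1 plays Ballet with p = 0.6154, P2 plays Ballet with q = 0.3846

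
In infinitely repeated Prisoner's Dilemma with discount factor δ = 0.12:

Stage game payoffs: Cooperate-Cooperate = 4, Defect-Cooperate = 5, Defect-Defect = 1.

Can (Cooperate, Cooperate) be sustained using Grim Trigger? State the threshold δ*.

δ* = 0.25; since δ = 0.12 < 0.25, cooperation cannot be sustained

Work:
For Grim Trigger:
Cooperate forever: 4/(1-δ)
Defect then punished: 5 + 1·δ/(1-δ)
Need: 4/(1-δ) ≥ 5 + 1·δ/(1-δ)
Solving: δ ≥ (T-R)/(T-P) = (5-4)/(5-1) = 0.25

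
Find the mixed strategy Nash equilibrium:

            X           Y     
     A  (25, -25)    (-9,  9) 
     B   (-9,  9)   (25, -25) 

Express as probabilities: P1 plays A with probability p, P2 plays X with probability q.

p = 0.5, q = 0.5

Work:
Find probabilities that make opponent indifferent:
P2 chooses q to make P1 indifferent between A and B
P1 chooses p to make P2 indifferent between X and Y
Mixed NE: P1 plays (A: 0.5, B: 0.5), P2 plays (X: 0.5, Y: 0.5)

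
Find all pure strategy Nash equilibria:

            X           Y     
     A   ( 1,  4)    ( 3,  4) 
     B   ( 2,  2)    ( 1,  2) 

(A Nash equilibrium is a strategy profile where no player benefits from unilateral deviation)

Nash equilibrium: (A, Y), (B, X)

Work:
Best responses:
  P1 vs X: payoffs [1, 2] → best response B (payoff 2)
  P1 vs Y: payoffs [3, 1] → best response A (payoff 3)
  P2 vs A: payoffs [4, 4] → best response X/Y (payoff 4)
  P2 vs B: payoffs [2, 2] → best response X/Y (payoff 2)
Mutual best responses: (A,Y), (B,X) → Nash equilibria.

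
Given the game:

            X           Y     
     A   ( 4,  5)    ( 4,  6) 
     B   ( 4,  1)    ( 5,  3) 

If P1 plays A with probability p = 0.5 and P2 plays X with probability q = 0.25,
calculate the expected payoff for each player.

E[P1] = 4.375, E[P2] = 4.125

Work:
E[P1] = p·q·π₁(A,X) + p·(1-q)·π₁(A,Y) + (1-p)·q·π₁(B,X) + (1-p)·(1-q)·π₁(B,Y)
= 0.5·0.25·4 + 0.5·0.75·4 + 0.5·0.25·4 + 0.5·0.75·5
= 4.375

E[P2] = 4.125 (similar calculation)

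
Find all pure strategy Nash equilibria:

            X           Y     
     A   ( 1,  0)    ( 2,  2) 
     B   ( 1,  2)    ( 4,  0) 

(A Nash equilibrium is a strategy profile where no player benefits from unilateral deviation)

Nash equilibrium: (B, X)

Work:
Best responses:
  P1 vs X: payoffs [1, 1] → best response A/B (payoff 1)
  P1 vs Y: payoffs [2, 4] → best response B (payoff 4)
  P2 vs A: payoffs [0, 2] → best response Y (payoff 2)
  P2 vs B: payoffs [2, 0] → best response X (payoff 2)
Mutual best responses: (B,X) → Nash equilibria.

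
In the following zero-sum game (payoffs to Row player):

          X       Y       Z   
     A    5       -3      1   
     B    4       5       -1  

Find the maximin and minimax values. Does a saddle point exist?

Maximin = -1, Minimax = 1, Saddle: False

Work:
Row minimums: [-3, -1] → maximin = -1
Column maximums: [5, 5, 1] → minimax = 1
No saddle point (maximin ≠ minimax). Mixed strategy needed.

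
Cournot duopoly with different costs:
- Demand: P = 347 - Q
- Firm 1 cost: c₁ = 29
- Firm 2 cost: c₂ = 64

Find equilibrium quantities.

q₁* = 117.67, q₂* = 82.67

Work:
Reaction: q₁ = (347 - 29 - q₂)/2
Reaction: q₂ = (347 - 64 - q₁)/2
Solve simultaneously:
q₁* = (347 - 2×29 + 64)/3 = 117.67
q₂* = (347 - 2×64 + 29)/3 = 82.67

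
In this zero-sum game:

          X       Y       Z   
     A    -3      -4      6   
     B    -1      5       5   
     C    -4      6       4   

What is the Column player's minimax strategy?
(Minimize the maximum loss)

Column should play X, value = -1

Work:
Column player minimizes Row's maximum payoff:
Column X: max payoff to Row = -1
Column Y: max payoff to Row = 6
Column Z: max payoff to Row = 6
Minimum is -1, achieved by column X.
Minimax strategy: X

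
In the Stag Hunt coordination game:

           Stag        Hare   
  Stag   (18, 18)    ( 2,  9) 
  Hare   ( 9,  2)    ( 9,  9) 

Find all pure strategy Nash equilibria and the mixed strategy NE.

Pure NE: (Stag, Stag) and (Hare, Hare); Mixed NE: p = 0.4375, q = 0.4375

Work:
Check pure NE:
(Stag, Stag): (18, 18) - no unilateral deviation beneficial
(Hare, Hare): (9, 9) - no unilateral deviation beneficial
Mixed NE: P1 plays Stag with p = 0.4375, P2 plays Stag with q = 0.4375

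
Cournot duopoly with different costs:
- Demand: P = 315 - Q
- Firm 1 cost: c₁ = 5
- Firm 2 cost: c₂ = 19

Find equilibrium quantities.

q₁* = 108.0, q₂* = 94.0

Work:
Reaction: q₁ = (315 - 5 - q₂)/2
Reaction: q₂ = (315 - 19 - q₁)/2
Solve simultaneously:
q₁* = (315 - 2×5 + 19)/3 = 108.0
q₂* = (315 - 2×19 + 5)/3 = 94.0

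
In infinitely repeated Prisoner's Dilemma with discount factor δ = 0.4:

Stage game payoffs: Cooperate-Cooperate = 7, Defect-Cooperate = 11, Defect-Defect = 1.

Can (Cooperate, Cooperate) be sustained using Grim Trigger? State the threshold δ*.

δ* = 0.4; since δ = 0.4 ≥ 0.4, cooperation can be sustained

Work:
For Grim Trigger:
Cooperate forever: 7/(1-δ)
Defect then punished: 11 + 1·δ/(1-δ)
Need: 7/(1-δ) ≥ 11 + 1·δ/(1-δ)
Solving: δ ≥ (T-R)/(T-P) = (11-7)/(11-1) = 0.4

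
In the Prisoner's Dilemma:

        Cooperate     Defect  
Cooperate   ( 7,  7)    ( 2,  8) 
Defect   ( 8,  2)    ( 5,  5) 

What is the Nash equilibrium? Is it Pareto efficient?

(Defect, Defect) is NE; not Pareto efficient

Work:
Defect dominates Cooperate for both players:
If P2 cooperates: Defect (8) > Cooperate (7)
If P2 defects: Defect (5) > Cooperate (2)
NE: (Defect, Defect) with payoff (5, 5)
But (Cooperate, Cooperate) = (7, 7) Pareto dominates (5, 5)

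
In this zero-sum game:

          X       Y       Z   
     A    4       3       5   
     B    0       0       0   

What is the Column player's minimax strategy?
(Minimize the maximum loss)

Column should play Y, value = 3

Work:
Column player minimizes Row's maximum payoff:
Column X: max payoff to Row = 4
Column Y: max payoff to Row = 3
Column Z: max payoff to Row = 5
Minimum is 3, achieved by column Y.
Minimax strategy: Y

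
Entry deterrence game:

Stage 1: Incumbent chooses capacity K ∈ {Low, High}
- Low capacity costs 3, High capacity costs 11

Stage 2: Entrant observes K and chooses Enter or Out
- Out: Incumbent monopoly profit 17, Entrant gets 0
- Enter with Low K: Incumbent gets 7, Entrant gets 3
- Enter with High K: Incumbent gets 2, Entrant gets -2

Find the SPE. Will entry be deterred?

SPE: (High, Enter|Low, Out|High); Entry deterred. Incumbent net profit = 6

Work:
After Low K: Entrant enters (3 > 0)
After High K: Entrant stays out (-2 < 0)
Incumbent: Low → 7−3=4, High → 17−11=6
Incumbent chooses High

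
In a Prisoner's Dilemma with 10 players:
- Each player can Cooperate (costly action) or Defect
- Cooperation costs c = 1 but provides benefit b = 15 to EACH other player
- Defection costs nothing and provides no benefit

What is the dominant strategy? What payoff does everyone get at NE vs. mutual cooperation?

Dominant: Defect; NE payoff = 0; Coop payoff = 134

Work:
Defect dominates (saves cost c = 1, benefit to others is external)
NE: All defect → everyone gets 0
If all cooperate: each receives (9)×15 - 1 = 134
Social dilemma: 134 > 0 but NE gives 0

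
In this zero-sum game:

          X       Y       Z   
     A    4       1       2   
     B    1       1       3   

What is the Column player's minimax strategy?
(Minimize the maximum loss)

Column should play Y, value = 1

Work:
Column player minimizes Row's maximum payoff:
Column X: max payoff to Row = 4
Column Y: max payoff to Row = 1
Column Z: max payoff to Row = 3
Minimum is 1, achieved by column Y.
Minimax strategy: Y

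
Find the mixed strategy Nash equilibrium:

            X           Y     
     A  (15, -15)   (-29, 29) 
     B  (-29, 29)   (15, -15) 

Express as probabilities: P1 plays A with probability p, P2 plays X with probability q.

p = 0.5, q = 0.5

Work:
Find probabilities that make opponent indifferent:
P2 chooses q to make P1 indifferent between A and B
P1 chooses p to make P2 indifferent between X and Y
Mixed NE: P1 plays (A: 0.5, B: 0.5), P2 plays (X: 0.5, Y: 0.5)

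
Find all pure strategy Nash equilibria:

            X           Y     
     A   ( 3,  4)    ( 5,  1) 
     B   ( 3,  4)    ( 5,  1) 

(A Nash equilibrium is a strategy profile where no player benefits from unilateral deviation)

Nash equilibrium: (A, X), (B, X)

Work:
Best responses:
  P1 vs X: payoffs [3, 3] → best response A/B (payoff 3)
  P1 vs Y: payoffs [5, 5] → best response A/B (payoff 5)
  P2 vs A: payoffs [4, 1] → best response X (payoff 4)
  P2 vs B: payoffs [4, 1] → best response X (payoff 4)
Mutual best responses: (A,X), (B,X) → Nash equilibria.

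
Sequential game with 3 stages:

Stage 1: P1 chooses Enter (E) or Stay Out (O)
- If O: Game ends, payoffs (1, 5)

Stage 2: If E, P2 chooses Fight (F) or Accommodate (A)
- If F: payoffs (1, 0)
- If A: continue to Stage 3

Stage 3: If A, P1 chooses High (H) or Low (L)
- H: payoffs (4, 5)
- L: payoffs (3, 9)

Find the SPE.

SPE: (E, A, H); Outcome (4, 5)

Work:
Stage 3: P1 chooses H (4 vs 3)
Stage 2: P2: F->0, A->5 (anticipating H). Choose A
Stage 1: P1: O->1, E->4 (anticipating A, H). Choose E
SPE path: E -> A -> H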